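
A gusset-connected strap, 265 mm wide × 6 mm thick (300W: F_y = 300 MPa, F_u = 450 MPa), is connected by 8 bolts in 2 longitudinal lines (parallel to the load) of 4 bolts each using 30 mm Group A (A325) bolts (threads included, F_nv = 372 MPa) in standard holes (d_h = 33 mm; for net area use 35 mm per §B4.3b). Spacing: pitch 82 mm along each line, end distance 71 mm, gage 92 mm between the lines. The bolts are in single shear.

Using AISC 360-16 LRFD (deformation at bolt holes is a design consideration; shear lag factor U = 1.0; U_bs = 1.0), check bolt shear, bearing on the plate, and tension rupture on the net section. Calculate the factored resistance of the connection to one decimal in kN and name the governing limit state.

Bolt shear: A_b = π(30)²/4 = 706.86 mm². φR_n = 0.75 × 372 × 706.86 × 8 × 1 = 1577.7 kN.
Bearing (6 mm plate, F_u = 450 MPa): end bolts L_c = 71 − 33/2 = 54.5, R_n = min(1.2×54.5×6×450, 2.4×30×6×450) = 176.58 kN/bolt; interior L_c = 82 − 33 = 49, R_n = 158.76 kN/bolt. φR_n = 0.75 × (2×176.58 + 6×158.76) = 979.3 kN.
Tension rupture (net): A_n = (265 − 2×35)×6 = 1170 mm² (U = 1.0, A_e = A_n). φR_n = 0.75 × 450 × 1170 = 394.9 kN.
Governing: min(1577.7, 979.3, 394.9) = 394.9 kN → net-section rupture.

394.9 kN (net-section rupture governs)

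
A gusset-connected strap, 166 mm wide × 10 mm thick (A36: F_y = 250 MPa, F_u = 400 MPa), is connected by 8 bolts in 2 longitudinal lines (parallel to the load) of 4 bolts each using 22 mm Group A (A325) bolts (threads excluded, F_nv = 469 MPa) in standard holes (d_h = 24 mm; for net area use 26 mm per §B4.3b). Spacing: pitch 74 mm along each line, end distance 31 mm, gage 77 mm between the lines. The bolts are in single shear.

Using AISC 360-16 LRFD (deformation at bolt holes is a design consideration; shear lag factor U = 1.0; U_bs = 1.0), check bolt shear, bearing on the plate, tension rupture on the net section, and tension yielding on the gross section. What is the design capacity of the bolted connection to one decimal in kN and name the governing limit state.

342.0 kN (net-section rupture governs)

Bolt shear: A_b = π(22)²/4 = 380.13 mm². φR_n = 0.75 × 469 × 380.13 × 8 × 1 = 1069.7 kN.
Bearing (10 mm plate, F_u = 400 MPa): end bolts L_c = 31 − 24/2 = 19, R_n = min(1.2×19×10×400, 2.4×22×10×400) = 91.2 kN/bolt; interior L_c = 74 − 24 = 50, R_n = 211.2 kN/bolt. φR_n = 0.75 × (2×91.2 + 6×211.2) = 1087.2 kN.
Tension rupture (net): A_n = (166 − 2×26)×10 = 1140 mm² (U = 1.0, A_e = A_n). φR_n = 0.75 × 400 × 1140 = 342.0 kN.
Tension yield (gross): A_g = 166×10 = 1660 mm². φR_n = 0.90 × 250 × 1660 = 373.5 kN.
Governing: min(1069.7, 1087.2, 342.0, 373.5) = 342.0 kN → net-section rupture.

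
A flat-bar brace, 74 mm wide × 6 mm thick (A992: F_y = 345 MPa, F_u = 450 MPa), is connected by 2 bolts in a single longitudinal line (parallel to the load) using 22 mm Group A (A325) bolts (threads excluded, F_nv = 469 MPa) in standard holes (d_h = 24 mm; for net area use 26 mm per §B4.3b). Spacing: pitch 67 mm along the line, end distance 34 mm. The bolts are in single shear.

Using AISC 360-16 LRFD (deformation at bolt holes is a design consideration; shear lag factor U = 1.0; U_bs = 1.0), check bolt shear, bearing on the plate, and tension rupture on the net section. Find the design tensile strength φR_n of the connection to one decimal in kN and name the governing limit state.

Bolt shear: A_b = π(22)²/4 = 380.13 mm². φR_n = 0.75 × 469 × 380.13 × 2 × 1 = 267.4 kN.
Bearing (6 mm plate, F_u = 450 MPa): end bolts L_c = 34 − 24/2 = 22, R_n = min(1.2×22×6×450, 2.4×22×6×450) = 71.28 kN/bolt; interior L_c = 67 − 24 = 43, R_n = 139.32 kN/bolt. φR_n = 0.75 × (1×71.28 + 1×139.32) = 158.0 kN.
Tension rupture (net): A_n = (74 − 1×26)×6 = 288 mm² (U = 1.0, A_e = A_n). φR_n = 0.75 × 450 × 288 = 97.2 kN.
Governing: min(267.4, 158.0, 97.2) = 97.2 kN → net-section rupture.

97.2 kN (net-section rupture governs)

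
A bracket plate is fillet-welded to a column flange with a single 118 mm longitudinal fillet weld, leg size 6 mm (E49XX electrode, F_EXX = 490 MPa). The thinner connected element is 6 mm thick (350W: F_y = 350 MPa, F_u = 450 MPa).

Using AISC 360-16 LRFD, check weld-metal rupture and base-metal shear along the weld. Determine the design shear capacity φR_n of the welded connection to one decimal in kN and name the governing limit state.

110.4 kN (weld metal governs)

Weld metal: throat = 0.707×6 = 4.242 mm, L = 118 mm. φR_n = 0.75 × 0.6 × 490 × 4.242 × 118 = 110.4 kN.
Base metal shear (6 mm plate): yield φR_n = 1.0×0.6×350×6×118 = 148.7 kN; rupture φR_n = 0.75×0.6×450×6×118 = 143.4 kN; take 143.4 kN (rupture).
Governing: min(110.4, 143.4) = 110.4 kN → weld metal.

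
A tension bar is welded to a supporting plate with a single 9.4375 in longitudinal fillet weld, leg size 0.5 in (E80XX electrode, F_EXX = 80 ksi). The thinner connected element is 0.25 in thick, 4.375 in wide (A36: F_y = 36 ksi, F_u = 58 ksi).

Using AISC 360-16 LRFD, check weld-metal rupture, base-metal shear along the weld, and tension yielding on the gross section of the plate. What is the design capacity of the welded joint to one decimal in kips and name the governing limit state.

Weld metal: throat = 0.707×0.5 = 0.3535 in, L = 9.4375 in. φR_n = 0.75 × 0.6 × 80 × 0.3535 × 9.4375 = 120.1 kips.
Base metal shear (0.25 in plate): yield φR_n = 1.0×0.6×36×0.25×9.4375 = 51.0 kips; rupture φR_n = 0.75×0.6×58×0.25×9.4375 = 61.6 kips; take 51.0 kips (yield).
Tension yield (gross): A_g = 4.375×0.25 = 1.0938 in². φR_n = 0.90 × 36 × 1.0938 = 35.4 kips.
Governing: min(120.1, 51.0, 35.4) = 35.4 kips → gross-section yield.

35.4 kips (gross-section yield governs)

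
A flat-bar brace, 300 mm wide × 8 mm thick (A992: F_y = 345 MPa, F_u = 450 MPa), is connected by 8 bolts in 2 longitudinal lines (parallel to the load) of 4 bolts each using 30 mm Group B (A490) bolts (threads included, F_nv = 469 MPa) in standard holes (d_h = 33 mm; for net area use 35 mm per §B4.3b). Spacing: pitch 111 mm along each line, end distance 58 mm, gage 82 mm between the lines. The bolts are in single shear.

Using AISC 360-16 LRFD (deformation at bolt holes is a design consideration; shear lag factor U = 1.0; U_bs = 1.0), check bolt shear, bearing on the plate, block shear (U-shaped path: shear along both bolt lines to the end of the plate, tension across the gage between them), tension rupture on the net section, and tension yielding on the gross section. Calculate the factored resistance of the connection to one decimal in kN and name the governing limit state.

621.0 kN (net-section rupture governs)

Bolt shear: A_b = π(30)²/4 = 706.86 mm². φR_n = 0.75 × 469 × 706.86 × 8 × 1 = 1989.1 kN.
Bearing (8 mm plate, F_u = 450 MPa): end bolts L_c = 58 − 33/2 = 41.5, R_n = min(1.2×41.5×8×450, 2.4×30×8×450) = 179.28 kN/bolt; interior L_c = 111 − 33 = 78, R_n = 259.2 kN/bolt. φR_n = 0.75 × (2×179.28 + 6×259.2) = 1435.3 kN.
Block shear: shear path 2×[58+3×111] = 2×391 mm, A_gv = 6256, A_nv = 2×(391 − 3.5×35)×8 = 4296 mm²; tension across gage: (82 − 1×35)×8 = 376 mm². R_n = min(0.6×450×4296, 0.6×345×6256) + 1.0×450×376 = min(1159.9, 1295) + 169.2 = 1329.1 kN. φR_n = 0.75 × 1329.1 = 996.8 kN.
Tension rupture (net): A_n = (300 − 2×35)×8 = 1840 mm² (U = 1.0, A_e = A_n). φR_n = 0.75 × 450 × 1840 = 621.0 kN.
Tension yield (gross): A_g = 300×8 = 2400 mm². φR_n = 0.90 × 345 × 2400 = 745.2 kN.
Governing: min(1989.1, 1435.3, 996.8, 621.0, 745.2) = 621.0 kN → net-section rupture.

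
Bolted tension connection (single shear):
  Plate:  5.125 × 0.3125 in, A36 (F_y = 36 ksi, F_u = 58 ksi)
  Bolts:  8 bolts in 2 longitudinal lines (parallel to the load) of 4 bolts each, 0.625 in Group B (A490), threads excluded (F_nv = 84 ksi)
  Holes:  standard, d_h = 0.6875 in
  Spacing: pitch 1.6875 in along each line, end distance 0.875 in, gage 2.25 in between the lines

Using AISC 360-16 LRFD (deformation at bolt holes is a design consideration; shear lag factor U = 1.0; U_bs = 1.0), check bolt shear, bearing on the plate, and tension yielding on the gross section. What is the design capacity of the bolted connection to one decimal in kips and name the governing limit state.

Bolt shear: A_b = π(0.625)²/4 = 0.3068 in². φR_n = 0.75 × 84 × 0.3068 × 8 × 1 = 154.6 kips.
Bearing (0.3125 in plate, F_u = 58 ksi): end bolts L_c = 0.875 − 0.6875/2 = 0.53125, R_n = min(1.2×0.53125×0.3125×58, 2.4×0.625×0.3125×58) = 11.555 kips/bolt; interior L_c = 1.6875 − 0.6875 = 1, R_n = 21.75 kips/bolt. φR_n = 0.75 × (2×11.555 + 6×21.75) = 115.2 kips.
Tension yield (gross): A_g = 5.125×0.3125 = 1.6016 in². φR_n = 0.90 × 36 × 1.6016 = 51.9 kips.
Governing: min(154.6, 115.2, 51.9) = 51.9 kips → gross-section yield.

51.9 kips (gross-section yield governs)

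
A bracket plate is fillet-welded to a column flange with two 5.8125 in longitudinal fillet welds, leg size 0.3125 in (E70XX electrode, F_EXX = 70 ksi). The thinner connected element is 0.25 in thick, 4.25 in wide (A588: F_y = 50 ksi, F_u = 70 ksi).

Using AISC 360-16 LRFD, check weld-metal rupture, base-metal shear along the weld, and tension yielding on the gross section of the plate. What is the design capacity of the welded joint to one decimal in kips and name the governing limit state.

47.8 kips (gross-section yield governs)

Weld metal: throat = 0.707×0.3125 = 0.22094 in, L = 2×5.8125 = 11.625 in. φR_n = 0.75 × 0.6 × 70 × 0.22094 × 11.625 = 80.9 kips.
Base metal shear (0.25 in plate): yield φR_n = 1.0×0.6×50×0.25×11.625 = 87.2 kips; rupture φR_n = 0.75×0.6×70×0.25×11.625 = 91.5 kips; take 87.2 kips (yield).
Tension yield (gross): A_g = 4.25×0.25 = 1.0625 in². φR_n = 0.90 × 50 × 1.0625 = 47.8 kips.
Governing: min(80.9, 87.2, 47.8) = 47.8 kips → gross-section yield.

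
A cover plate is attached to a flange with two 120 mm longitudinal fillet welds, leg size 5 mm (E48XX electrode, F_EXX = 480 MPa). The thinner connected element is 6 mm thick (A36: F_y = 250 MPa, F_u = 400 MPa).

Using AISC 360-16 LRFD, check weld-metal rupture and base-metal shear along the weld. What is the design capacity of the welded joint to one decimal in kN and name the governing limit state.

183.3 kN (weld metal governs)

Weld metal: throat = 0.707×5 = 3.535 mm, L = 2×120 = 240 mm. φR_n = 0.75 × 0.6 × 480 × 3.535 × 240 = 183.3 kN.
Base metal shear (6 mm plate): yield φR_n = 1.0×0.6×250×6×240 = 216.0 kN; rupture φR_n = 0.75×0.6×400×6×240 = 259.2 kN; take 216.0 kN (yield).
Governing: min(183.3, 216.0) = 183.3 kN → weld metal.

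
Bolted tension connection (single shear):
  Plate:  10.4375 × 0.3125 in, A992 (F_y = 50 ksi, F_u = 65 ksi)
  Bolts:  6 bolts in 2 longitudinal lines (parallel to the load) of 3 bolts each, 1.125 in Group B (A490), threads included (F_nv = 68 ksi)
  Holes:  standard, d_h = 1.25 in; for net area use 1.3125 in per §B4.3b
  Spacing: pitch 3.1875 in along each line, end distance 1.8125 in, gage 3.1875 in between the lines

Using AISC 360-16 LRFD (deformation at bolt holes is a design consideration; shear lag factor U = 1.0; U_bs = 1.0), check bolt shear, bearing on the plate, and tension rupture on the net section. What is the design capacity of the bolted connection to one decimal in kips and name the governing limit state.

119.0 kips (net-section rupture governs)

Bolt shear: A_b = π(1.125)²/4 = 0.99402 in². φR_n = 0.75 × 68 × 0.99402 × 6 × 1 = 304.2 kips.
Bearing (0.3125 in plate, F_u = 65 ksi): end bolts L_c = 1.8125 − 1.25/2 = 1.1875, R_n = min(1.2×1.1875×0.3125×65, 2.4×1.125×0.3125×65) = 28.945 kips/bolt; interior L_c = 3.1875 − 1.25 = 1.9375, R_n = 47.227 kips/bolt. φR_n = 0.75 × (2×28.945 + 4×47.227) = 185.1 kips.
Tension rupture (net): A_n = (10.4375 − 2×1.3125)×0.3125 = 2.4414 in² (U = 1.0, A_e = A_n). φR_n = 0.75 × 65 × 2.4414 = 119.0 kips.
Governing: min(304.2, 185.1, 119.0) = 119.0 kips → net-section rupture.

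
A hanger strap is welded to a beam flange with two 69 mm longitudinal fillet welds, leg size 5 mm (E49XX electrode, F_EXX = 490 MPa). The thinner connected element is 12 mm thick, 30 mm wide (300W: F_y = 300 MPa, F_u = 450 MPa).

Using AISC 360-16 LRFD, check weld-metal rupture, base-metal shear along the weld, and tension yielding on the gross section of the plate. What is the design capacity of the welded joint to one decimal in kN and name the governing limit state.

Weld metal: throat = 0.707×5 = 3.535 mm, L = 2×69 = 138 mm. φR_n = 0.75 × 0.6 × 490 × 3.535 × 138 = 107.6 kN.
Base metal shear (12 mm plate): yield φR_n = 1.0×0.6×300×12×138 = 298.1 kN; rupture φR_n = 0.75×0.6×450×12×138 = 335.3 kN; take 298.1 kN (yield).
Tension yield (gross): A_g = 30×12 = 360 mm². φR_n = 0.90 × 300 × 360 = 97.2 kN.
Governing: min(107.6, 298.1, 97.2) = 97.2 kN → gross-section yield.

97.2 kN (gross-section yield governs)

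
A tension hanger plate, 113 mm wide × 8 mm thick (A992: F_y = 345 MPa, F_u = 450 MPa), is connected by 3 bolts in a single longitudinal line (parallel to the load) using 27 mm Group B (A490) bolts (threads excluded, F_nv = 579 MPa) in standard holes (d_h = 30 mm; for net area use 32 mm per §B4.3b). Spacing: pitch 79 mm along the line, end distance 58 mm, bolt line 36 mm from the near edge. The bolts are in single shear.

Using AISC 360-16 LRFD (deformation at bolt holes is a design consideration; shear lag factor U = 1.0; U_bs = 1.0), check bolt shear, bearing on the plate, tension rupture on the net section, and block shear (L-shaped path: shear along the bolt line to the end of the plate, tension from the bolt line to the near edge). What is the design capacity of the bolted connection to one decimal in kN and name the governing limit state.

218.7 kN (net-section rupture governs)

Bolt shear: A_b = π(27)²/4 = 572.56 mm². φR_n = 0.75 × 579 × 572.56 × 3 × 1 = 745.9 kN.
Bearing (8 mm plate, F_u = 450 MPa): end bolts L_c = 58 − 30/2 = 43, R_n = min(1.2×43×8×450, 2.4×27×8×450) = 185.76 kN/bolt; interior L_c = 79 − 30 = 49, R_n = 211.68 kN/bolt. φR_n = 0.75 × (1×185.76 + 2×211.68) = 456.8 kN.
Tension rupture (net): A_n = (113 − 1×32)×8 = 648 mm² (U = 1.0, A_e = A_n). φR_n = 0.75 × 450 × 648 = 218.7 kN.
Block shear: shear path 1×[58+2×79] = 1×216 mm, A_gv = 1728, A_nv = 1×(216 − 2.5×32)×8 = 1088 mm²; tension to near edge: (36 − 0.5×32)×8 = 160 mm². R_n = min(0.6×450×1088, 0.6×345×1728) + 1.0×450×160 = min(293.76, 357.7) + 72 = 365.76 kN. φR_n = 0.75 × 365.76 = 274.3 kN.
Governing: min(745.9, 456.8, 218.7, 274.3) = 218.7 kN → net-section rupture.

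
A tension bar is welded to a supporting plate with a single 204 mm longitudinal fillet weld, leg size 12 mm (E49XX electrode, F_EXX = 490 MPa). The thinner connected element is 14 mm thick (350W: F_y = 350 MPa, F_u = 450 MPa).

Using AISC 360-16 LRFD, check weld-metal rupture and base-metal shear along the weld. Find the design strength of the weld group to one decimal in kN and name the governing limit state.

Weld metal: throat = 0.707×12 = 8.484 mm, L = 204 mm. φR_n = 0.75 × 0.6 × 490 × 8.484 × 204 = 381.6 kN.
Base metal shear (14 mm plate): yield φR_n = 1.0×0.6×350×14×204 = 599.8 kN; rupture φR_n = 0.75×0.6×450×14×204 = 578.3 kN; take 578.3 kN (rupture).
Governing: min(381.6, 578.3) = 381.6 kN → weld metal.

381.6 kN (weld metal governs)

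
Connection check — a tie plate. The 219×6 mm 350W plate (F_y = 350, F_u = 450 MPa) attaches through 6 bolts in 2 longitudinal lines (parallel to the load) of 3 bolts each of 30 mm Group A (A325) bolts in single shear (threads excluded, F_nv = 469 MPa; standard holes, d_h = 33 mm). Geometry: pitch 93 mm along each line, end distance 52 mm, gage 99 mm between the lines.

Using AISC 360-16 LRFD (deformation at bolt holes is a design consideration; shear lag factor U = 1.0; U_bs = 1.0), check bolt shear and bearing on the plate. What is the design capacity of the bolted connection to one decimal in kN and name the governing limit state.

Bolt shear: A_b = π(30)²/4 = 706.86 mm². φR_n = 0.75 × 469 × 706.86 × 6 × 1 = 1491.8 kN.
Bearing (6 mm plate, F_u = 450 MPa): end bolts L_c = 52 − 33/2 = 35.5, R_n = min(1.2×35.5×6×450, 2.4×30×6×450) = 115.02 kN/bolt; interior L_c = 93 − 33 = 60, R_n = 194.4 kN/bolt. φR_n = 0.75 × (2×115.02 + 4×194.4) = 755.7 kN.
Governing: min(1491.8, 755.7) = 755.7 kN → bearing.

755.7 kN (bearing governs)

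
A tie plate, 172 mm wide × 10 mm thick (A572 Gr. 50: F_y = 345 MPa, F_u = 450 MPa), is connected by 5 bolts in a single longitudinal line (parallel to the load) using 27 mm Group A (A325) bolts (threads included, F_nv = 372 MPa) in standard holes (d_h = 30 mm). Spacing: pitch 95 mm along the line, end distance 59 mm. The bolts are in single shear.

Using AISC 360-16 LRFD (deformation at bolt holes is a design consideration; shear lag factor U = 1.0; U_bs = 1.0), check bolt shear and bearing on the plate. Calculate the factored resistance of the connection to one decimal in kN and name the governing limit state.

798.7 kN (bolt shear governs)

Bolt shear: A_b = π(27)²/4 = 572.56 mm². φR_n = 0.75 × 372 × 572.56 × 5 × 1 = 798.7 kN.
Bearing (10 mm plate, F_u = 450 MPa): end bolts L_c = 59 − 30/2 = 44, R_n = min(1.2×44×10×450, 2.4×27×10×450) = 237.6 kN/bolt; interior L_c = 95 − 30 = 65, R_n = 291.6 kN/bolt. φR_n = 0.75 × (1×237.6 + 4×291.6) = 1053.0 kN.
Governing: min(798.7, 1053.0) = 798.7 kN → bolt shear.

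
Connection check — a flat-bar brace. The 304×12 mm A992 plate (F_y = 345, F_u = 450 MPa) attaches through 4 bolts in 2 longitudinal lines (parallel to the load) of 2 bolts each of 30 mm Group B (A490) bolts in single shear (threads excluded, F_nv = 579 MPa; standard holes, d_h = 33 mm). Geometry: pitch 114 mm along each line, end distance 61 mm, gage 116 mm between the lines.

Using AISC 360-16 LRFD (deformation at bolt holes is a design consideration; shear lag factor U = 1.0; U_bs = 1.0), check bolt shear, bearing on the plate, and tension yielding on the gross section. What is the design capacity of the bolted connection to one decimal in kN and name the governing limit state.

1015.7 kN (bearing governs)

Bolt shear: A_b = π(30)²/4 = 706.86 mm². φR_n = 0.75 × 579 × 706.86 × 4 × 1 = 1227.8 kN.
Bearing (12 mm plate, F_u = 450 MPa): end bolts L_c = 61 − 33/2 = 44.5, R_n = min(1.2×44.5×12×450, 2.4×30×12×450) = 288.36 kN/bolt; interior L_c = 114 − 33 = 81, R_n = 388.8 kN/bolt. φR_n = 0.75 × (2×288.36 + 2×388.8) = 1015.7 kN.
Tension yield (gross): A_g = 304×12 = 3648 mm². φR_n = 0.90 × 345 × 3648 = 1132.7 kN.
Governing: min(1227.8, 1015.7, 1132.7) = 1015.7 kN → bearing.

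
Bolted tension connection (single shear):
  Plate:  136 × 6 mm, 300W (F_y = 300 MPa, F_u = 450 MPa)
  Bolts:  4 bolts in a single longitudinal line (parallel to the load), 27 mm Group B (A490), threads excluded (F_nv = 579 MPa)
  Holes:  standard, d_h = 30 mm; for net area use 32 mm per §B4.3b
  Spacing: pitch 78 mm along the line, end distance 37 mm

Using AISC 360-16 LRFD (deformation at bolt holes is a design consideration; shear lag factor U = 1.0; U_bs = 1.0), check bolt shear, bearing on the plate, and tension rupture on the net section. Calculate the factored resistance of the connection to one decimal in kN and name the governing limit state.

210.6 kN (net-section rupture governs)

Bolt shear: A_b = π(27)²/4 = 572.56 mm². φR_n = 0.75 × 579 × 572.56 × 4 × 1 = 994.5 kN.
Bearing (6 mm plate, F_u = 450 MPa): end bolts L_c = 37 − 30/2 = 22, R_n = min(1.2×22×6×450, 2.4×27×6×450) = 71.28 kN/bolt; interior L_c = 78 − 30 = 48, R_n = 155.52 kN/bolt. φR_n = 0.75 × (1×71.28 + 3×155.52) = 403.4 kN.
Tension rupture (net): A_n = (136 − 1×32)×6 = 624 mm² (U = 1.0, A_e = A_n). φR_n = 0.75 × 450 × 624 = 210.6 kN.
Governing: min(994.5, 403.4, 210.6) = 210.6 kN → net-section rupture.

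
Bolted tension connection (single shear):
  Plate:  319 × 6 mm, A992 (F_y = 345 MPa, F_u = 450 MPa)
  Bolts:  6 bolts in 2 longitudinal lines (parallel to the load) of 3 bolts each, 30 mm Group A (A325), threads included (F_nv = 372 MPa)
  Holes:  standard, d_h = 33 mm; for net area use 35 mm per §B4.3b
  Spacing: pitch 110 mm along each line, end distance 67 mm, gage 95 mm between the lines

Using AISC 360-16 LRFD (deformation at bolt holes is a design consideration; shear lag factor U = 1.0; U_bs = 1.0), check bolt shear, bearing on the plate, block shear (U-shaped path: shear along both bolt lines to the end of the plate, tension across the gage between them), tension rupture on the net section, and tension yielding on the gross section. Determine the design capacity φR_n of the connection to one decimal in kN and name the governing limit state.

Bolt shear: A_b = π(30)²/4 = 706.86 mm². φR_n = 0.75 × 372 × 706.86 × 6 × 1 = 1183.3 kN.
Bearing (6 mm plate, F_u = 450 MPa): end bolts L_c = 67 − 33/2 = 50.5, R_n = min(1.2×50.5×6×450, 2.4×30×6×450) = 163.62 kN/bolt; interior L_c = 110 − 33 = 77, R_n = 194.4 kN/bolt. φR_n = 0.75 × (2×163.62 + 4×194.4) = 828.6 kN.
Block shear: shear path 2×[67+2×110] = 2×287 mm, A_gv = 3444, A_nv = 2×(287 − 2.5×35)×6 = 2394 mm²; tension across gage: (95 − 1×35)×6 = 360 mm². R_n = min(0.6×450×2394, 0.6×345×3444) + 1.0×450×360 = min(646.38, 712.91) + 162 = 808.38 kN. φR_n = 0.75 × 808.38 = 606.3 kN.
Tension rupture (net): A_n = (319 − 2×35)×6 = 1494 mm² (U = 1.0, A_e = A_n). φR_n = 0.75 × 450 × 1494 = 504.2 kN.
Tension yield (gross): A_g = 319×6 = 1914 mm². φR_n = 0.90 × 345 × 1914 = 594.3 kN.
Governing: min(1183.3, 828.6, 606.3, 504.2, 594.3) = 504.2 kN → net-section rupture.

504.2 kN (net-section rupture governs)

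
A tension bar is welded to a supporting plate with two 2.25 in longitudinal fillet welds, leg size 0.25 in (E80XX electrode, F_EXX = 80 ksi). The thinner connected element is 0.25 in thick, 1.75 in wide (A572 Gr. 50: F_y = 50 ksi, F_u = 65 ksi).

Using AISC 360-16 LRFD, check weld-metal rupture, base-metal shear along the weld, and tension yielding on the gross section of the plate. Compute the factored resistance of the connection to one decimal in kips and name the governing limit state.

Weld metal: throat = 0.707×0.25 = 0.17675 in, L = 2×2.25 = 4.5 in. φR_n = 0.75 × 0.6 × 80 × 0.17675 × 4.5 = 28.6 kips.
Base metal shear (0.25 in plate): yield φR_n = 1.0×0.6×50×0.25×4.5 = 33.8 kips; rupture φR_n = 0.75×0.6×65×0.25×4.5 = 32.9 kips; take 32.9 kips (rupture).
Tension yield (gross): A_g = 1.75×0.25 = 0.4375 in². φR_n = 0.90 × 50 × 0.4375 = 19.7 kips.
Governing: min(28.6, 32.9, 19.7) = 19.7 kips → gross-section yield.

19.7 kips (gross-section yield governs)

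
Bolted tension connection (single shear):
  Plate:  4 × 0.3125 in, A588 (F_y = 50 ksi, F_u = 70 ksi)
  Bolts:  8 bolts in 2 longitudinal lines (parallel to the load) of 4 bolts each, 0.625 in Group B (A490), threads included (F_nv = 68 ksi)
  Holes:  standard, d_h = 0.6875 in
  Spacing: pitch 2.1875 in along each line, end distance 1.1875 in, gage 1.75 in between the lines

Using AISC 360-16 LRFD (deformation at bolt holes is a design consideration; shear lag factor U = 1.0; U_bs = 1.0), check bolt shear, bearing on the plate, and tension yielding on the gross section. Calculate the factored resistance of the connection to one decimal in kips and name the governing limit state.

Bolt shear: A_b = π(0.625)²/4 = 0.3068 in². φR_n = 0.75 × 68 × 0.3068 × 8 × 1 = 125.2 kips.
Bearing (0.3125 in plate, F_u = 70 ksi): end bolts L_c = 1.1875 − 0.6875/2 = 0.84375, R_n = min(1.2×0.84375×0.3125×70, 2.4×0.625×0.3125×70) = 22.148 kips/bolt; interior L_c = 2.1875 − 0.6875 = 1.5, R_n = 32.813 kips/bolt. φR_n = 0.75 × (2×22.148 + 6×32.813) = 180.9 kips.
Tension yield (gross): A_g = 4×0.3125 = 1.25 in². φR_n = 0.90 × 50 × 1.25 = 56.3 kips.
Governing: min(125.2, 180.9, 56.3) = 56.3 kips → gross-section yield.

56.3 kips (gross-section yield governs)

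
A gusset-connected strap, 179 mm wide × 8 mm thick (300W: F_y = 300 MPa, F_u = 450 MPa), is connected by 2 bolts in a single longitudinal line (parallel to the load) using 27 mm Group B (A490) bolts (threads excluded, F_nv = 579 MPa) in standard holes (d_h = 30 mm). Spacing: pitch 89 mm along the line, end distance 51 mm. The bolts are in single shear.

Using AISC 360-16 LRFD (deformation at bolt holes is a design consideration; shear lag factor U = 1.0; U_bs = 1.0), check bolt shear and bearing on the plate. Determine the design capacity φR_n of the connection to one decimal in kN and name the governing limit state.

Bolt shear: A_b = π(27)²/4 = 572.56 mm². φR_n = 0.75 × 579 × 572.56 × 2 × 1 = 497.3 kN.
Bearing (8 mm plate, F_u = 450 MPa): end bolts L_c = 51 − 30/2 = 36, R_n = min(1.2×36×8×450, 2.4×27×8×450) = 155.52 kN/bolt; interior L_c = 89 − 30 = 59, R_n = 233.28 kN/bolt. φR_n = 0.75 × (1×155.52 + 1×233.28) = 291.6 kN.
Governing: min(497.3, 291.6) = 291.6 kN → bearing.

291.6 kN (bearing governs)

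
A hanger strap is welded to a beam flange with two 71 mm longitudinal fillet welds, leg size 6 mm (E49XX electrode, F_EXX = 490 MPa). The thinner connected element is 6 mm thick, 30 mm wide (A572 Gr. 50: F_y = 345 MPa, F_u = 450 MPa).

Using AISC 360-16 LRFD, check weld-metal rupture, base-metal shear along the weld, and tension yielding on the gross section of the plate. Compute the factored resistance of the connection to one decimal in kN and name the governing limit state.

55.9 kN (gross-section yield governs)

Weld metal: throat = 0.707×6 = 4.242 mm, L = 2×71 = 142 mm. φR_n = 0.75 × 0.6 × 490 × 4.242 × 142 = 132.8 kN.
Base metal shear (6 mm plate): yield φR_n = 1.0×0.6×345×6×142 = 176.4 kN; rupture φR_n = 0.75×0.6×450×6×142 = 172.5 kN; take 172.5 kN (rupture).
Tension yield (gross): A_g = 30×6 = 180 mm². φR_n = 0.90 × 345 × 180 = 55.9 kN.
Governing: min(132.8, 172.5, 55.9) = 55.9 kN → gross-section yield.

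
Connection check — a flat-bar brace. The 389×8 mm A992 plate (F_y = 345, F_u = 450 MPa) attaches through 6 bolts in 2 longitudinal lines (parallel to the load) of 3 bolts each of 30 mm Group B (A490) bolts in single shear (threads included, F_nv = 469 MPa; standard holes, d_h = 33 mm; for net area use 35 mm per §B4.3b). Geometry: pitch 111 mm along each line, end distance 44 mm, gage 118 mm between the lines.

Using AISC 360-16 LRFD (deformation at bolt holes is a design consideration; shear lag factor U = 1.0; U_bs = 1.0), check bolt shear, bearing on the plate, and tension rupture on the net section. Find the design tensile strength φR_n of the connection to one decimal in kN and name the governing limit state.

Bolt shear: A_b = π(30)²/4 = 706.86 mm². φR_n = 0.75 × 469 × 706.86 × 6 × 1 = 1491.8 kN.
Bearing (8 mm plate, F_u = 450 MPa): end bolts L_c = 44 − 33/2 = 27.5, R_n = min(1.2×27.5×8×450, 2.4×30×8×450) = 118.8 kN/bolt; interior L_c = 111 − 33 = 78, R_n = 259.2 kN/bolt. φR_n = 0.75 × (2×118.8 + 4×259.2) = 955.8 kN.
Tension rupture (net): A_n = (389 − 2×35)×8 = 2552 mm² (U = 1.0, A_e = A_n). φR_n = 0.75 × 450 × 2552 = 861.3 kN.
Governing: min(1491.8, 955.8, 861.3) = 861.3 kN → net-section rupture.

861.3 kN (net-section rupture governs)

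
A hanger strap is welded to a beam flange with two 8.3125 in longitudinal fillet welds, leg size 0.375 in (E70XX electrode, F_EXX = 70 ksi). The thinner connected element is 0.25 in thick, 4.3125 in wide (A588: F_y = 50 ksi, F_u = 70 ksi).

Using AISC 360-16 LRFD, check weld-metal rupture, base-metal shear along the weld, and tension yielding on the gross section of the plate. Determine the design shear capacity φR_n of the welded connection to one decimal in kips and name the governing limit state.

48.5 kips (gross-section yield governs)

Weld metal: throat = 0.707×0.375 = 0.26513 in, L = 2×8.3125 = 16.625 in. φR_n = 0.75 × 0.6 × 70 × 0.26513 × 16.625 = 138.8 kips.
Base metal shear (0.25 in plate): yield φR_n = 1.0×0.6×50×0.25×16.625 = 124.7 kips; rupture φR_n = 0.75×0.6×70×0.25×16.625 = 130.9 kips; take 124.7 kips (yield).
Tension yield (gross): A_g = 4.3125×0.25 = 1.0781 in². φR_n = 0.90 × 50 × 1.0781 = 48.5 kips.
Governing: min(138.8, 124.7, 48.5) = 48.5 kips → gross-section yield.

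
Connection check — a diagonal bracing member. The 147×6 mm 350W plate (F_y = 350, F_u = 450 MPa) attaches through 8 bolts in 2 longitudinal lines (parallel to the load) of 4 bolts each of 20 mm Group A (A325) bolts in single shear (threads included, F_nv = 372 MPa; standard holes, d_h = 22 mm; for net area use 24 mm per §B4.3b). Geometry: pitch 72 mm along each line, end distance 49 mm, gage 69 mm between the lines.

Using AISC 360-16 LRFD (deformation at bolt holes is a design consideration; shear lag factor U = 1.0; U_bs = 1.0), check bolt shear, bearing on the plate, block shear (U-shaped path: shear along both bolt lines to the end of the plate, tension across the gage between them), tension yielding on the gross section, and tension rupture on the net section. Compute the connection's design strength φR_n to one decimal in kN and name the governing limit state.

Bolt shear: A_b = π(20)²/4 = 314.16 mm². φR_n = 0.75 × 372 × 314.16 × 8 × 1 = 701.2 kN.
Bearing (6 mm plate, F_u = 450 MPa): end bolts L_c = 49 − 22/2 = 38, R_n = min(1.2×38×6×450, 2.4×20×6×450) = 123.12 kN/bolt; interior L_c = 72 − 22 = 50, R_n = 129.6 kN/bolt. φR_n = 0.75 × (2×123.12 + 6×129.6) = 767.9 kN.
Block shear: shear path 2×[49+3×72] = 2×265 mm, A_gv = 3180, A_nv = 2×(265 − 3.5×24)×6 = 2172 mm²; tension across gage: (69 − 1×24)×6 = 270 mm². R_n = min(0.6×450×2172, 0.6×350×3180) + 1.0×450×270 = min(586.44, 667.8) + 121.5 = 707.94 kN. φR_n = 0.75 × 707.94 = 531.0 kN.
Tension yield (gross): A_g = 147×6 = 882 mm². φR_n = 0.90 × 350 × 882 = 277.8 kN.
Tension rupture (net): A_n = (147 − 2×24)×6 = 594 mm² (U = 1.0, A_e = A_n). φR_n = 0.75 × 450 × 594 = 200.5 kN.
Governing: min(701.2, 767.9, 531.0, 277.8, 200.5) = 200.5 kN → net-section rupture.

200.5 kN (net-section rupture governs)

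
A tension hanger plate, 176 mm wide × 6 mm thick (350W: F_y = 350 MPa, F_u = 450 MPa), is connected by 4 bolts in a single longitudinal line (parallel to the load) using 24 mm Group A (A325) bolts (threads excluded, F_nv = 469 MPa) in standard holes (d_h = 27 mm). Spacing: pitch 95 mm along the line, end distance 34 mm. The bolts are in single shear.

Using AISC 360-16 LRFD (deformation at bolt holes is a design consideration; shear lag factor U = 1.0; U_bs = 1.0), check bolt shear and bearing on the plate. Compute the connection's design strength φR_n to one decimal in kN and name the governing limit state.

Bolt shear: A_b = π(24)²/4 = 452.39 mm². φR_n = 0.75 × 469 × 452.39 × 4 × 1 = 636.5 kN.
Bearing (6 mm plate, F_u = 450 MPa): end bolts L_c = 34 − 27/2 = 20.5, R_n = min(1.2×20.5×6×450, 2.4×24×6×450) = 66.42 kN/bolt; interior L_c = 95 − 27 = 68, R_n = 155.52 kN/bolt. φR_n = 0.75 × (1×66.42 + 3×155.52) = 399.7 kN.
Governing: min(636.5, 399.7) = 399.7 kN → bearing.

399.7 kN (bearing governs)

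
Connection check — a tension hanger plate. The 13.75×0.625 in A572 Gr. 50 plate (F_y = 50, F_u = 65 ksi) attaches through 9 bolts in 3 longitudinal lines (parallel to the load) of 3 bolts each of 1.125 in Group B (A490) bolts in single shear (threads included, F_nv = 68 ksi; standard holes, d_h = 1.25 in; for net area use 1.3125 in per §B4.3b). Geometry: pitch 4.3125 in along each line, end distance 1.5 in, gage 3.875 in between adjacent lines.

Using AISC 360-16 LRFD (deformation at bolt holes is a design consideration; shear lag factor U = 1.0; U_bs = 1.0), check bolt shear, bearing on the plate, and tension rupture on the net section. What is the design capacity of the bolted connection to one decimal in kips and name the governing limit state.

299.0 kips (net-section rupture governs)

Bolt shear: A_b = π(1.125)²/4 = 0.99402 in². φR_n = 0.75 × 68 × 0.99402 × 9 × 1 = 456.3 kips.
Bearing (0.625 in plate, F_u = 65 ksi): end bolts L_c = 1.5 − 1.25/2 = 0.875, R_n = min(1.2×0.875×0.625×65, 2.4×1.125×0.625×65) = 42.656 kips/bolt; interior L_c = 4.3125 − 1.25 = 3.0625, R_n = 109.69 kips/bolt. φR_n = 0.75 × (3×42.656 + 6×109.69) = 589.6 kips.
Tension rupture (net): A_n = (13.75 − 3×1.3125)×0.625 = 6.1328 in² (U = 1.0, A_e = A_n). φR_n = 0.75 × 65 × 6.1328 = 299.0 kips.
Governing: min(456.3, 589.6, 299.0) = 299.0 kips → net-section rupture.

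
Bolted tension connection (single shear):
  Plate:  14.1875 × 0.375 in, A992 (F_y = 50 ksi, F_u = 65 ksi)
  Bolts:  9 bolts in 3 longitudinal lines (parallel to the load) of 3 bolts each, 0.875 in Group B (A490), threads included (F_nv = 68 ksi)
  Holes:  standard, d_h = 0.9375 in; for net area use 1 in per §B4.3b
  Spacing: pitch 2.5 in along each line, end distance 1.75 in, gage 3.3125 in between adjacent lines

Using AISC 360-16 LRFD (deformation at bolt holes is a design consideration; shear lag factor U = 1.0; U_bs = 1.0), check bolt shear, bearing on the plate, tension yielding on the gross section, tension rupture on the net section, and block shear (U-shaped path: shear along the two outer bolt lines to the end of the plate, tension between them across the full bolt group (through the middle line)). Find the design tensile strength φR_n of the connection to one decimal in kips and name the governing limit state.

177.8 kips (block shear governs)

Bolt shear: A_b = π(0.875)²/4 = 0.60132 in². φR_n = 0.75 × 68 × 0.60132 × 9 × 1 = 276.0 kips.
Bearing (0.375 in plate, F_u = 65 ksi): end bolts L_c = 1.75 − 0.9375/2 = 1.28125, R_n = min(1.2×1.28125×0.375×65, 2.4×0.875×0.375×65) = 37.477 kips/bolt; interior L_c = 2.5 − 0.9375 = 1.5625, R_n = 45.703 kips/bolt. φR_n = 0.75 × (3×37.477 + 6×45.703) = 290.0 kips.
Tension yield (gross): A_g = 14.1875×0.375 = 5.3203 in². φR_n = 0.90 × 50 × 5.3203 = 239.4 kips.
Tension rupture (net): A_n = (14.1875 − 3×1)×0.375 = 4.1953 in² (U = 1.0, A_e = A_n). φR_n = 0.75 × 65 × 4.1953 = 204.5 kips.
Block shear: shear path 2×[1.75+2×2.5] = 2×6.75 in, A_gv = 5.0625, A_nv = 2×(6.75 − 2.5×1)×0.375 = 3.1875 in²; tension across gage: (6.625 − 2×1)×0.375 = 1.7344 in². R_n = min(0.6×65×3.1875, 0.6×50×5.0625) + 1.0×65×1.7344 = min(124.31, 151.88) + 112.74 = 237.05 kips. φR_n = 0.75 × 237.05 = 177.8 kips.
Governing: min(276.0, 290.0, 239.4, 204.5, 177.8) = 177.8 kips → block shear.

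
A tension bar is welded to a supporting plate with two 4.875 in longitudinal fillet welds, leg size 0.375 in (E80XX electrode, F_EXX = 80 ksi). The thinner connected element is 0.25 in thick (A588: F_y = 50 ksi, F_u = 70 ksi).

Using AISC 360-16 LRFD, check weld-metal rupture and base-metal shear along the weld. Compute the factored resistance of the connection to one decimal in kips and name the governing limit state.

73.1 kips (base-metal shear governs)

Weld metal: throat = 0.707×0.375 = 0.26513 in, L = 2×4.875 = 9.75 in. φR_n = 0.75 × 0.6 × 80 × 0.26513 × 9.75 = 93.1 kips.
Base metal shear (0.25 in plate): yield φR_n = 1.0×0.6×50×0.25×9.75 = 73.1 kips; rupture φR_n = 0.75×0.6×70×0.25×9.75 = 76.8 kips; take 73.1 kips (yield).
Governing: min(93.1, 73.1) = 73.1 kips → base-metal shear.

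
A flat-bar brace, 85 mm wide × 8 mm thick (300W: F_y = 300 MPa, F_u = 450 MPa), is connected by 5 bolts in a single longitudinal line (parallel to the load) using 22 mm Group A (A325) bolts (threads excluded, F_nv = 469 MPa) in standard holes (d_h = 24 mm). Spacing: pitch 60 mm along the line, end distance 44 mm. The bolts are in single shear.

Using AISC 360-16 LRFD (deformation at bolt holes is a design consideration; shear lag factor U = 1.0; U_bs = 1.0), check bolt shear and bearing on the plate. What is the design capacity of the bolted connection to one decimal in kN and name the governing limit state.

Bolt shear: A_b = π(22)²/4 = 380.13 mm². φR_n = 0.75 × 469 × 380.13 × 5 × 1 = 668.6 kN.
Bearing (8 mm plate, F_u = 450 MPa): end bolts L_c = 44 − 24/2 = 32, R_n = min(1.2×32×8×450, 2.4×22×8×450) = 138.24 kN/bolt; interior L_c = 60 − 24 = 36, R_n = 155.52 kN/bolt. φR_n = 0.75 × (1×138.24 + 4×155.52) = 570.2 kN.
Governing: min(668.6, 570.2) = 570.2 kN → bearing.

570.2 kN (bearing governs)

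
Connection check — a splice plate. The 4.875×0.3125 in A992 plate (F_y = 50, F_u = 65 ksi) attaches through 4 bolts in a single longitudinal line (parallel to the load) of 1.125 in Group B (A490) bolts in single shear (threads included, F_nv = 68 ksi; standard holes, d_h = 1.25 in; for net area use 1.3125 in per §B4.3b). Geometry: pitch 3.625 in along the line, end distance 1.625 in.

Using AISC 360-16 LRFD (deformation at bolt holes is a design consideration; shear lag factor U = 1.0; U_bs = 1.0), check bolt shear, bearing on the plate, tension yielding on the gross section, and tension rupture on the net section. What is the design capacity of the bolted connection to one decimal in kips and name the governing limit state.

Bolt shear: A_b = π(1.125)²/4 = 0.99402 in². φR_n = 0.75 × 68 × 0.99402 × 4 × 1 = 202.8 kips.
Bearing (0.3125 in plate, F_u = 65 ksi): end bolts L_c = 1.625 − 1.25/2 = 1, R_n = min(1.2×1×0.3125×65, 2.4×1.125×0.3125×65) = 24.375 kips/bolt; interior L_c = 3.625 − 1.25 = 2.375, R_n = 54.844 kips/bolt. φR_n = 0.75 × (1×24.375 + 3×54.844) = 141.7 kips.
Tension yield (gross): A_g = 4.875×0.3125 = 1.5234 in². φR_n = 0.90 × 50 × 1.5234 = 68.6 kips.
Tension rupture (net): A_n = (4.875 − 1×1.3125)×0.3125 = 1.1133 in² (U = 1.0, A_e = A_n). φR_n = 0.75 × 65 × 1.1133 = 54.3 kips.
Governing: min(202.8, 141.7, 68.6, 54.3) = 54.3 kips → net-section rupture.

54.3 kips (net-section rupture governs)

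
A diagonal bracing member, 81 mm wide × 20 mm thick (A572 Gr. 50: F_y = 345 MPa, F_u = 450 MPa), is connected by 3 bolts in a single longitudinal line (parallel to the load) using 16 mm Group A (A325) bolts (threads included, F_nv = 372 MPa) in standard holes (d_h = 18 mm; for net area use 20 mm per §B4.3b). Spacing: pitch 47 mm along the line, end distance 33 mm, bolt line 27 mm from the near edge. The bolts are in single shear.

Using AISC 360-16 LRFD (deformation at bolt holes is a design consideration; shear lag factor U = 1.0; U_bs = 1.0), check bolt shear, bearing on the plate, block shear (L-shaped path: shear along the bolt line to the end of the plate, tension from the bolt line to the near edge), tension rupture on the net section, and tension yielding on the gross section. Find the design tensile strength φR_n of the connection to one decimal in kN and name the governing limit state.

Bolt shear: A_b = π(16)²/4 = 201.06 mm². φR_n = 0.75 × 372 × 201.06 × 3 × 1 = 168.3 kN.
Bearing (20 mm plate, F_u = 450 MPa): end bolts L_c = 33 − 18/2 = 24, R_n = min(1.2×24×20×450, 2.4×16×20×450) = 259.2 kN/bolt; interior L_c = 47 − 18 = 29, R_n = 313.2 kN/bolt. φR_n = 0.75 × (1×259.2 + 2×313.2) = 664.2 kN.
Block shear: shear path 1×[33+2×47] = 1×127 mm, A_gv = 2540, A_nv = 1×(127 − 2.5×20)×20 = 1540 mm²; tension to near edge: (27 − 0.5×20)×20 = 340 mm². R_n = min(0.6×450×1540, 0.6×345×2540) + 1.0×450×340 = min(415.8, 525.78) + 153 = 568.8 kN. φR_n = 0.75 × 568.8 = 426.6 kN.
Tension rupture (net): A_n = (81 − 1×20)×20 = 1220 mm² (U = 1.0, A_e = A_n). φR_n = 0.75 × 450 × 1220 = 411.8 kN.
Tension yield (gross): A_g = 81×20 = 1620 mm². φR_n = 0.90 × 345 × 1620 = 503.0 kN.
Governing: min(168.3, 664.2, 426.6, 411.8, 503.0) = 168.3 kN → bolt shear.

168.3 kN (bolt shear governs)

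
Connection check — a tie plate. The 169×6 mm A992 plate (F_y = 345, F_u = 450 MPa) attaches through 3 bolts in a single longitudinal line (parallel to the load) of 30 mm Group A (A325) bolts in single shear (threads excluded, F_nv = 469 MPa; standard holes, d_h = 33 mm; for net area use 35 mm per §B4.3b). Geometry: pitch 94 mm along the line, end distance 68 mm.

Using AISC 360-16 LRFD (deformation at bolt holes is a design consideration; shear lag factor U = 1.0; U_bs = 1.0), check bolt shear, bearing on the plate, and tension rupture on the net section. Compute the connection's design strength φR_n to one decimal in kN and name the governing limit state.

271.4 kN (net-section rupture governs)

Bolt shear: A_b = π(30)²/4 = 706.86 mm². φR_n = 0.75 × 469 × 706.86 × 3 × 1 = 745.9 kN.
Bearing (6 mm plate, F_u = 450 MPa): end bolts L_c = 68 − 33/2 = 51.5, R_n = min(1.2×51.5×6×450, 2.4×30×6×450) = 166.86 kN/bolt; interior L_c = 94 − 33 = 61, R_n = 194.4 kN/bolt. φR_n = 0.75 × (1×166.86 + 2×194.4) = 416.7 kN.
Tension rupture (net): A_n = (169 − 1×35)×6 = 804 mm² (U = 1.0, A_e = A_n). φR_n = 0.75 × 450 × 804 = 271.4 kN.
Governing: min(745.9, 416.7, 271.4) = 271.4 kN → net-section rupture.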